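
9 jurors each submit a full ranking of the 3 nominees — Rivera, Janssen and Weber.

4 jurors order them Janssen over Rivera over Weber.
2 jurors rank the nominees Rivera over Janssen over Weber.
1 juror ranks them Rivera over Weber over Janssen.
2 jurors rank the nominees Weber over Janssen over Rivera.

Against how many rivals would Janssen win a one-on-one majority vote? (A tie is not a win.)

Janssen against each rival (9 jurors):
Janssen vs Rivera: 6 to 3, Janssen.
Janssen vs Weber: Janssen wins 6–3.
Janssen beats Rivera, Weber — 2 pairwise wins.

2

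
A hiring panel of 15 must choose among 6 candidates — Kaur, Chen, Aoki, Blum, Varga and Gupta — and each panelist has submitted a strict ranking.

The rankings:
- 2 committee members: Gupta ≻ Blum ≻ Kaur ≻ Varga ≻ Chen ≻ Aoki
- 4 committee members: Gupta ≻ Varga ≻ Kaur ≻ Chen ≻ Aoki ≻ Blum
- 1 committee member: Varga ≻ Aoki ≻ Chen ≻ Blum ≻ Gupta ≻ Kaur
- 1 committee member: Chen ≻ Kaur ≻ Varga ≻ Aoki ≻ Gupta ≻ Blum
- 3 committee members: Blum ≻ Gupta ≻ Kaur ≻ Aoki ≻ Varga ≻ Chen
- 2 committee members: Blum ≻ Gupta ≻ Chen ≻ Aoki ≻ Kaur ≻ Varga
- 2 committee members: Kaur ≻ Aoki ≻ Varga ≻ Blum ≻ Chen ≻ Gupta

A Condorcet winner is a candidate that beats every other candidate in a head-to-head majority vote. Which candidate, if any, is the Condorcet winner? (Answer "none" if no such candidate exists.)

Check each pair by majority over 15 ballots:
Kaur vs Chen: 11 to 4, Kaur.
Kaur vs Aoki: Kaur is ranked higher on 2+4+1+3+2 = 12 ballots, Aoki on 3. Kaur wins 12–3.
Kaur vs Blum: Kaur is ranked higher on 4+1+2 = 7 ballots, Blum on 8. Blum wins 8–7.
Kaur vs Varga: 2+1+3+2+2 = 10 for Kaur, 5 for Varga — Kaur by 10–5.
Kaur vs Gupta: 1+2 = 3 for Kaur, 12 for Gupta — Gupta by 12–3.
Chen vs Aoki: 9 to 6, Chen.
Chen vs Blum: Chen preferred on 4+1+1 = 6 ballots; Blum wins 9–6.
Chen vs Varga: Chen preferred on 1+2 = 3 ballots; Varga wins 12–3.
Chen vs Gupta: 4 to 11, Gupta.
Aoki vs Blum: 4+1+1+2 = 8 for Aoki, 7 for Blum — Aoki by 8–7.
Aoki vs Varga: Aoki is ranked higher on 3+2+2 = 7 ballots, Varga on 8. Varga wins 8–7.
Aoki vs Gupta: 1+1+2 = 4 for Aoki, 11 for Gupta — Gupta by 11–4.
Blum vs Varga: Blum preferred on 2+3+2 = 7 ballots; Varga wins 8–7.
Blum vs Gupta: Blum is ranked higher on 1+3+2+2 = 8 ballots, Gupta on 7. Blum wins 8–7.
Varga vs Gupta: Varga preferred on 1+1+2 = 4 ballots; Gupta wins 11–4.
Every candidate loses at least once (Kaur loses to Blum; Chen loses to Kaur; Aoki loses to Kaur; Blum loses to Aoki; Varga loses to Kaur; Gupta loses to Blum). The majority relation contains the cycle Kaur → Aoki → Blum → Kaur, so there is no Condorcet winner.

none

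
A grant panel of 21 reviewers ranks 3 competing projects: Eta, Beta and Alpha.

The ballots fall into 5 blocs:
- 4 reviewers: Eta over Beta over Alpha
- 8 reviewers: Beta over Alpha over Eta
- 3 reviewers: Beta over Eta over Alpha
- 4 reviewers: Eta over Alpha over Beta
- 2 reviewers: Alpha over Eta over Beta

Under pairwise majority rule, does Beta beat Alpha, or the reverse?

Beta

Ballots ranking Beta above Alpha: 4 + 8 + 3 = 15.
Ballots ranking Alpha above Beta: 21 − 15 = 6.
Beta wins the head-to-head 15–6.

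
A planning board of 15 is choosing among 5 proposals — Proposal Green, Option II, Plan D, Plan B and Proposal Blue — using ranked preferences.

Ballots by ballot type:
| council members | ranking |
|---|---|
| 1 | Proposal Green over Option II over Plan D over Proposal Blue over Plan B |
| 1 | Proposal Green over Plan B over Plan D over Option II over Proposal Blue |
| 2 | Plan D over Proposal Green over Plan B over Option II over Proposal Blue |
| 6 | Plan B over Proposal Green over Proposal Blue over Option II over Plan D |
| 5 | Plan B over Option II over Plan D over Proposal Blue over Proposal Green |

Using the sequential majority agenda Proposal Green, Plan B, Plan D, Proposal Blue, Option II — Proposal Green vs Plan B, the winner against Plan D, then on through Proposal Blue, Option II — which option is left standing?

Round 1: Proposal Green vs Plan B — 4–11, Plan B advances.
Round 2: Plan B vs Plan D — 12–3, Plan B advances.
Round 3: Plan B vs Proposal Blue — 14–1, Plan B advances.
Round 4: Plan B vs Option II — 14–1, Plan B advances.
The agenda winner is Plan B.

Plan B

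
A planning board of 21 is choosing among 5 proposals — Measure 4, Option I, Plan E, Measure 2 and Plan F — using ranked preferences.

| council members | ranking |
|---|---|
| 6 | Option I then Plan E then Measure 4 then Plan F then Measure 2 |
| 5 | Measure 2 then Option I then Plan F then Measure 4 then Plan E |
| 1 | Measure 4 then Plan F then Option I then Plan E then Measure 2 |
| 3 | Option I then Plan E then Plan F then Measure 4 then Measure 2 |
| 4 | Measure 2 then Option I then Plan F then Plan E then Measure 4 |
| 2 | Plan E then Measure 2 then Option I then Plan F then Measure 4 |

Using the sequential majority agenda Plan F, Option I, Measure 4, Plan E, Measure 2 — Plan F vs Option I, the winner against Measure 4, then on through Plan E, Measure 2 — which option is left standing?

Measure 2

Round 1: Plan F vs Option I — 1–20, Option I advances.
Round 2: Option I vs Measure 4 — 20–1, Option I advances.
Round 3: Option I vs Plan E — 19–2, Option I advances.
Round 4: Option I vs Measure 2 — 10–11, Measure 2 advances.
Measure 2 survives the agenda.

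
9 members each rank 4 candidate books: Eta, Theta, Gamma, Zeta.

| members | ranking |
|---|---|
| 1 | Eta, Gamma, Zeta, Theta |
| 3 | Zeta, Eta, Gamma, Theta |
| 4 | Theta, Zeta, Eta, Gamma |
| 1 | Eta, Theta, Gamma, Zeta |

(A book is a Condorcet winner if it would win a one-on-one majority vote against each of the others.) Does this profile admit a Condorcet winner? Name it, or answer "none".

Head-to-head results (9 members):
Eta vs Theta: 5 to 4, Eta.
Eta vs Gamma: 1+3+4+1 = 9 for Eta, 0 for Gamma — Eta by 9–0.
Eta vs Zeta: Eta preferred on 1+1 = 2 ballots; Zeta wins 7–2.
Theta vs Gamma: Theta is ranked higher on 4+1 = 5 ballots, Gamma on 4. Theta wins 5–4.
Theta vs Zeta: 4+1 = 5 for Theta, 4 for Zeta — Theta by 5–4.
Gamma vs Zeta: Gamma is ranked higher on 1+1 = 2 ballots, Zeta on 7. Zeta wins 7–2.
Every book loses at least once (Eta loses to Zeta; Theta loses to Eta; Gamma loses to Eta; Zeta loses to Theta). The majority relation contains the cycle Eta → Theta → Zeta → Eta, so there is no Condorcet winner.

none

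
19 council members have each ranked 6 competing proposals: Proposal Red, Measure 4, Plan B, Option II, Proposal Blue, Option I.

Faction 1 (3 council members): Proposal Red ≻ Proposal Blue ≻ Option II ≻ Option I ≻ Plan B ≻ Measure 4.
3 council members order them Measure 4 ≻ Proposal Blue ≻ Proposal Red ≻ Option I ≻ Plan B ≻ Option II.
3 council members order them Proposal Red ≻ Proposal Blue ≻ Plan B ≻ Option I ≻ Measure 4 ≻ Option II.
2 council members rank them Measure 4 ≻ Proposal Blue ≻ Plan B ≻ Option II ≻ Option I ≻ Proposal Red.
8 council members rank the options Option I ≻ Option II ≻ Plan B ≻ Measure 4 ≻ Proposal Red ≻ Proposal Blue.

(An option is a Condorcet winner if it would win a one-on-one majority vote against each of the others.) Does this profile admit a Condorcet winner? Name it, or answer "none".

none

Check each pair by majority over 19 ballots:
Proposal Red vs Measure 4: Proposal Red preferred on 3+3 = 6 ballots; Measure 4 wins 13–6.
Proposal Red vs Plan B: Plan B wins 10–9.
Proposal Red vs Option II: Option II, 10–9.
Proposal Red vs Proposal Blue: Proposal Red, 14–5.
Proposal Red vs Option I: Option I wins 10–9.
Measure 4 vs Plan B: Measure 4 is ranked higher on 3+2 = 5 ballots, Plan B on 14. Plan B wins 14–5.
Measure 4–Option II: Option II 11–8.
Measure 4 vs Proposal Blue: Measure 4, 13–6.
Measure 4 vs Option I: Option I, 14–5.
Plan B vs Option II: Option II wins 11–8.
Plan B vs Proposal Blue: 8 for Plan B, 11 for Proposal Blue — Proposal Blue by 11–8.
Plan B vs Option I: Plan B is ranked higher on 3+2 = 5 ballots, Option I on 14. Option I wins 14–5.
Option II vs Proposal Blue: Proposal Blue wins 11–8.
Option II vs Option I: Option II preferred on 3+2 = 5 ballots; Option I wins 14–5.
Proposal Blue vs Option I: Proposal Blue, 11–8.
Each option drops at least one matchup (Proposal Red loses to Measure 4; Measure 4 loses to Plan B; Plan B loses to Option II; Option II loses to Proposal Blue; Proposal Blue loses to Proposal Red; Option I loses to Proposal Blue); the cycle Proposal Red → Proposal Blue → Plan B → Proposal Red rules out a Condorcet winner.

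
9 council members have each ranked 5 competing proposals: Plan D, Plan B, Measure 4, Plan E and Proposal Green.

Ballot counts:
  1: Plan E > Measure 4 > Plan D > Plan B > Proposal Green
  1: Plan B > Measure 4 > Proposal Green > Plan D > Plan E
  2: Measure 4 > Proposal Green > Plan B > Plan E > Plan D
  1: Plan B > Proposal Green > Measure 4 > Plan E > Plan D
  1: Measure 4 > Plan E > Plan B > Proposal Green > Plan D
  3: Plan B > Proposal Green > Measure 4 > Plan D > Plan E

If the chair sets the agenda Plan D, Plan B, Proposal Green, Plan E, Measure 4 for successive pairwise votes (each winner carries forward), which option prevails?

Round 1: Plan D vs Plan B — 1–8, Plan B advances.
Round 2: Plan B vs Proposal Green — 7–2, Plan B advances.
Round 3: Plan B vs Plan E — 7–2, Plan B advances.
Round 4: Plan B vs Measure 4 — 5–4, Plan B advances.
The agenda winner is Plan B.

Plan B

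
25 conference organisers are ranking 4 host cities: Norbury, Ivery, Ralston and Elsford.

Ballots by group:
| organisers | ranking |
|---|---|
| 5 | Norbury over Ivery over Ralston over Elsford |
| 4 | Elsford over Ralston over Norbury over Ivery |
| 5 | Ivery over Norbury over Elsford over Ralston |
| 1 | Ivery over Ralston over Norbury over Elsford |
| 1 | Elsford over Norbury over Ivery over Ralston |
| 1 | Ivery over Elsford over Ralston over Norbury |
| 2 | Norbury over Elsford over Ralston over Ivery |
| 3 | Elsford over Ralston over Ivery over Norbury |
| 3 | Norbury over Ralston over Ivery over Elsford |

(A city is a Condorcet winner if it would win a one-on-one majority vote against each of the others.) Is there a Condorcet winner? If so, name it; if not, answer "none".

Norbury

Pairwise majorities:
Norbury vs Ivery: 5+4+1+2+3 = 15 for Norbury, 10 for Ivery — Norbury by 15–10.
Norbury vs Ralston: 5+5+1+2+3 = 16 for Norbury, 9 for Ralston — Norbury by 16–9.
Norbury vs Elsford: Norbury is ranked higher on 5+5+1+2+3 = 16 ballots, Elsford on 9. Norbury wins 16–9.
Ivery vs Ralston: Ivery, 13–12.
Ivery–Elsford: Ivery 15–10.
Ralston vs Elsford: Elsford wins 16–9.
Norbury wins every pairwise contest, so Norbury is the Condorcet winner.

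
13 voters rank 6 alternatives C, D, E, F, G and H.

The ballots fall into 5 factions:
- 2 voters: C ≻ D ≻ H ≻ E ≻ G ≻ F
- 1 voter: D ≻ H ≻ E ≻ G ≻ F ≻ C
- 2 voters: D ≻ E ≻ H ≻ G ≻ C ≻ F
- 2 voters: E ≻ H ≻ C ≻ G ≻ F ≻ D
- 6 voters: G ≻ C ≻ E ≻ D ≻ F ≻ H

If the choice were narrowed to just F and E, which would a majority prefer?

E

No ballot ranks F above E: 0.
Ballots ranking E above F: 13 − 0 = 13.
E wins the head-to-head 13–0.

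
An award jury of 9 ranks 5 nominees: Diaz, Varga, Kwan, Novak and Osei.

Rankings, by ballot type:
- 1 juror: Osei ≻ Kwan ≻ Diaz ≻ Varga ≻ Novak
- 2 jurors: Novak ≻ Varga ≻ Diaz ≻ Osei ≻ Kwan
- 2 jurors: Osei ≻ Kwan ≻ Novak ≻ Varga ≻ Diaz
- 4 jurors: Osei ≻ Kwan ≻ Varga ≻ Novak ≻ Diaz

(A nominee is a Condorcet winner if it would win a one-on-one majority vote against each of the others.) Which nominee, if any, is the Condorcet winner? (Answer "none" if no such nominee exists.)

Osei

Pairwise majorities:
Diaz vs Varga: Varga wins 8–1.
Diaz–Kwan: Kwan 7–2.
Diaz–Novak: Novak 8–1.
Diaz vs Osei: Osei, 7–2.
Varga vs Kwan: Kwan wins 7–2.
Varga vs Novak: Varga wins 5–4.
Varga vs Osei: Osei wins 7–2.
Kwan vs Novak: Kwan, 7–2.
Kwan vs Osei: Osei, 9–0.
Novak vs Osei: Osei wins 7–2.
Only Osei has no losses; Osei is the Condorcet winner.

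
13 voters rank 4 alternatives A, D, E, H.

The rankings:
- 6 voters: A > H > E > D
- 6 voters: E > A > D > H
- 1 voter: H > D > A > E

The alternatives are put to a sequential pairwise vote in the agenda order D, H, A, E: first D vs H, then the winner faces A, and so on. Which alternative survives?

A

Round 1: D vs H — 6–7, H advances.
Round 2: H vs A — 1–12, A advances.
Round 3: A vs E — 7–6, A advances.
The agenda winner is A.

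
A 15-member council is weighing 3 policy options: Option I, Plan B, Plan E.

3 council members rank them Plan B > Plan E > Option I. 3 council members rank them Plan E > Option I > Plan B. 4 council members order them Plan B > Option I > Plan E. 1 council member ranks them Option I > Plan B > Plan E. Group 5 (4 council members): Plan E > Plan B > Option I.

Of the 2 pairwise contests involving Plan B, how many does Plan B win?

Plan B against each rival (15 council members):
Plan B vs Option I: 11 to 4, Plan B.
Plan B vs Plan E: Plan B is ranked higher on 3+4+1 = 8 ballots, Plan E on 7. Plan B wins 8–7.
Plan B beats Option I, Plan E — 2 pairwise wins.

2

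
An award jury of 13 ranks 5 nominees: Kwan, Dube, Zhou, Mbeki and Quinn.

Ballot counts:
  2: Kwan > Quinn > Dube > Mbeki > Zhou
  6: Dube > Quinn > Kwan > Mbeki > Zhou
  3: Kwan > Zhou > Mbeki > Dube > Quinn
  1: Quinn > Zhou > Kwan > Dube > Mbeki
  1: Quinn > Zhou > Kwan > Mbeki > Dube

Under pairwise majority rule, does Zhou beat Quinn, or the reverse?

Ballots ranking Zhou above Quinn: 3.
Ballots ranking Quinn above Zhou: 13 − 3 = 10.
Quinn wins the head-to-head 10–3.

Quinn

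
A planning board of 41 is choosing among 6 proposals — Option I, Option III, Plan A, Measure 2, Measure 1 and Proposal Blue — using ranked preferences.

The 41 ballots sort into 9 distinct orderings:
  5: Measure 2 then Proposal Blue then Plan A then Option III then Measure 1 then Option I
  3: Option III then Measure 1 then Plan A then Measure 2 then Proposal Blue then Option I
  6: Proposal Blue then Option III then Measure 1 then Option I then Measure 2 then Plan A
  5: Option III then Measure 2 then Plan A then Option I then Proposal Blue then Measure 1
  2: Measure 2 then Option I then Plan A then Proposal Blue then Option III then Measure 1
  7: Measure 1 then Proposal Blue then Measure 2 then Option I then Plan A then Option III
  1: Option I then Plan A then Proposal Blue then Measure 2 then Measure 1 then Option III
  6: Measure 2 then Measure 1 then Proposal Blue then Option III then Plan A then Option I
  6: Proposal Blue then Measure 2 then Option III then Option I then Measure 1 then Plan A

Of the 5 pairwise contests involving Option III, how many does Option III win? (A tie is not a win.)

Option III against each rival (41 council members):
Option III–Option I: Option III 31–10.
Option III vs Plan A: Option III, 26–15.
Option III vs Measure 2: Option III preferred on 3+6+5 = 14 ballots; Measure 2 wins 27–14.
Option III vs Measure 1: Option III preferred on 5+3+6+5+2+6 = 27 ballots; Option III wins 27–14.
Option III vs Proposal Blue: 8 to 33, Proposal Blue.
Option III beats Option I, Plan A, Measure 1; loses to Measure 2, Proposal Blue — 3 pairwise wins.

3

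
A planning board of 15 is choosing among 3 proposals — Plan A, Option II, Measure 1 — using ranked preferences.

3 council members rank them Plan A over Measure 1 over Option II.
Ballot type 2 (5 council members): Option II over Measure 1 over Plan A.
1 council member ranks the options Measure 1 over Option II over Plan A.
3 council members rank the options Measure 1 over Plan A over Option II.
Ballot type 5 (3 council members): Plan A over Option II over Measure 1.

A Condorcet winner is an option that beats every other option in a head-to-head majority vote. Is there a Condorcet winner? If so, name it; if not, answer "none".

Pairwise majorities:
Plan A vs Option II: Plan A wins 9–6.
Plan A vs Measure 1: Measure 1 wins 9–6.
Option II vs Measure 1: Option II wins 8–7.
No option is unbeaten: Plan A loses to Measure 1; Option II loses to Plan A; Measure 1 loses to Option II. In particular Plan A → Option II → Measure 1 → Plan A is a majority cycle — no Condorcet winner exists.

none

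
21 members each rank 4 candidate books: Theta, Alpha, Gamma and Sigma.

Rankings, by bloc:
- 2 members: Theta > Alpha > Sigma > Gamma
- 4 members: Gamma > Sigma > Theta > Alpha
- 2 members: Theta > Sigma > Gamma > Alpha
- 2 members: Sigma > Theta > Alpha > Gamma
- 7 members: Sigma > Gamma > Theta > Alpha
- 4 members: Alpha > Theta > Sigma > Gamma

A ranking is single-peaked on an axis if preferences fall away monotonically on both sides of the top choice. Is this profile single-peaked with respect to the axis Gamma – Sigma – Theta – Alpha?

yes

Axis positions: Gamma=1, Sigma=2, Theta=3, Alpha=4.
Bloc 1 (peak Theta at position 3): ranking walks positions 3-4-2-1, expanding outward from the peak — single-peaked.
Bloc 2 (peak Gamma at position 1): ranking walks positions 1-2-3-4, expanding outward from the peak — single-peaked.
Bloc 3 (peak Theta at position 3): ranking walks positions 3-2-1-4, expanding outward from the peak — single-peaked.
Bloc 4 (peak Sigma at position 2): ranking walks positions 2-3-4-1, expanding outward from the peak — single-peaked.
Bloc 5 (peak Sigma at position 2): ranking walks positions 2-1-3-4, expanding outward from the peak — single-peaked.
Bloc 6 (peak Alpha at position 4): ranking walks positions 4-3-2-1, expanding outward from the peak — single-peaked.
Every ranking is single-peaked on this axis.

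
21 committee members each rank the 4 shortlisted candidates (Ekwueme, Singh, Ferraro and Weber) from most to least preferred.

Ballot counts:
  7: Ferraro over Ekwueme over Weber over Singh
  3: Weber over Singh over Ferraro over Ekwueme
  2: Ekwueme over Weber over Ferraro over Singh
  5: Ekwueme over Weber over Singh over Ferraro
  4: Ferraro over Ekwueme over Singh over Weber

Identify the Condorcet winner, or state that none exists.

Ferraro

Check each pair by majority over 21 ballots:
Ekwueme–Singh: Ekwueme 18–3.
Ekwueme vs Ferraro: Ferraro wins 14–7.
Ekwueme vs Weber: Ekwueme wins 18–3.
Singh vs Ferraro: Ferraro, 13–8.
Singh vs Weber: Weber, 17–4.
Ferraro vs Weber: Ferraro wins 11–10.
Ferraro wins every pairwise contest, so Ferraro is the Condorcet winner.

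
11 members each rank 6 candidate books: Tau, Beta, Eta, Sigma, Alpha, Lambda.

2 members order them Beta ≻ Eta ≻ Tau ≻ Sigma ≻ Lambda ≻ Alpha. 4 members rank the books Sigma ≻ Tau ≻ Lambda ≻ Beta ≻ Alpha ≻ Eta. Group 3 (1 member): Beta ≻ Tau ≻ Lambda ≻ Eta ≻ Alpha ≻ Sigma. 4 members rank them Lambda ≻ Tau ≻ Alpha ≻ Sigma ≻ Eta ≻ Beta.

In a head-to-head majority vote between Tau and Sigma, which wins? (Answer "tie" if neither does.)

Ballots ranking Tau above Sigma: 2 + 1 + 4 = 7.
Ballots ranking Sigma above Tau: 11 − 7 = 4.
Tau wins the head-to-head 7–4.

Tau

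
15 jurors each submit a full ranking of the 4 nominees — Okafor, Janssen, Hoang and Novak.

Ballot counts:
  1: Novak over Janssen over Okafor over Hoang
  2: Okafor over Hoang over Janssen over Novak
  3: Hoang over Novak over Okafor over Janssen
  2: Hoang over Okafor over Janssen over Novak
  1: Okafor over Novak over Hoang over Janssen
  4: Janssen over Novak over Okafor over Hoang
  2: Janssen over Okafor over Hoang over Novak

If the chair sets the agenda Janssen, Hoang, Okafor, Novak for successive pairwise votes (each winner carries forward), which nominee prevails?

Novak

Round 1: Janssen vs Hoang — 7–8, Hoang advances.
Round 2: Hoang vs Okafor — 5–10, Okafor advances.
Round 3: Okafor vs Novak — 7–8, Novak advances.
Novak survives the agenda.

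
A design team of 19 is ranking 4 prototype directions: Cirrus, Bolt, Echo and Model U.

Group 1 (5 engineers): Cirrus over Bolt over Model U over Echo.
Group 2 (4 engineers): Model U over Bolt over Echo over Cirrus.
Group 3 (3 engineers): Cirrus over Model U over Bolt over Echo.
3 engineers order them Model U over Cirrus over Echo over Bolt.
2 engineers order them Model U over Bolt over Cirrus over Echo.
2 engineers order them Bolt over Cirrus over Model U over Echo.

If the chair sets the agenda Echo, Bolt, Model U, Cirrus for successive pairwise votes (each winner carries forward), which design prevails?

Round 1: Echo vs Bolt — 3–16, Bolt advances.
Round 2: Bolt vs Model U — 7–12, Model U advances.
Round 3: Model U vs Cirrus — 9–10, Cirrus advances.
The agenda winner is Cirrus.

Cirrus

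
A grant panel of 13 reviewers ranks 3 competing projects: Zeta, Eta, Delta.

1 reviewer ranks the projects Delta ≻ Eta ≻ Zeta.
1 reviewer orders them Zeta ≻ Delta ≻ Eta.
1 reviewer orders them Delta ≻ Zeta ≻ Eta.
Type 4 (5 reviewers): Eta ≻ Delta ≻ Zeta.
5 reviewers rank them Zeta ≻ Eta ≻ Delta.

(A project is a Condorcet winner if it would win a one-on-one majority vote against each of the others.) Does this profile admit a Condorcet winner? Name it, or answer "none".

Head-to-head results (13 reviewers):
Zeta vs Eta: Zeta is ranked higher on 1+1+5 = 7 ballots, Eta on 6. Zeta wins 7–6.
Zeta vs Delta: 1+5 = 6 for Zeta, 7 for Delta — Delta by 7–6.
Eta vs Delta: Eta preferred on 5+5 = 10 ballots; Eta wins 10–3.
Every project loses at least once (Zeta loses to Delta; Eta loses to Zeta; Delta loses to Eta). The majority relation contains the cycle Zeta > Eta > Delta > Zeta, so there is no Condorcet winner.

none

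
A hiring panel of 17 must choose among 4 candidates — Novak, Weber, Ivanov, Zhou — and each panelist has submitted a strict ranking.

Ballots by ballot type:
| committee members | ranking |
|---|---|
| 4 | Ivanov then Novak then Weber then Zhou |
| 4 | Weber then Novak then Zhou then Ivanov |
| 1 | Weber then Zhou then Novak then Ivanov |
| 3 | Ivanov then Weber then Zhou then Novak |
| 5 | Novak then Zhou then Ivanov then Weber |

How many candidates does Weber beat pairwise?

Weber against each rival (17 committee members):
Weber vs Novak: Weber preferred on 4+1+3 = 8 ballots; Novak wins 9–8.
Weber vs Ivanov: Weber is ranked higher on 4+1 = 5 ballots, Ivanov on 12. Ivanov wins 12–5.
Weber vs Zhou: Weber, 12–5.
Weber beats Zhou; loses to Novak, Ivanov — 1 pairwise win.

1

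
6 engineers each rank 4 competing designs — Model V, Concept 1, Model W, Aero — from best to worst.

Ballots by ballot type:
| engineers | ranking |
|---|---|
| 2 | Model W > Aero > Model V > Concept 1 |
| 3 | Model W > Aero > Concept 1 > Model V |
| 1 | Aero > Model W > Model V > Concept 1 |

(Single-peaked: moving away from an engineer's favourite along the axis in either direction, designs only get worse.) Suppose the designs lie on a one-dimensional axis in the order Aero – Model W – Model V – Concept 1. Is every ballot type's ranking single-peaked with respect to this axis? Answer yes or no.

no

Axis positions: Aero=1, Model W=2, Model V=3, Concept 1=4.
Ballot type 1 (peak Model W at position 2): ranking walks positions 2-1-3-4, expanding outward from the peak — single-peaked.
Ballot type 2: ranking walks positions 2-1-4-3; Concept 1 is ranked above Model V even though Model V lies between Concept 1 and the peak Model W on the axis — preferences dip and rise again. Not single-peaked.
Ballot type 3 (peak Aero at position 1): ranking walks positions 1-2-3-4, expanding outward from the peak — single-peaked.
Ballot type 2 violates single-peakedness, so the profile is not single-peaked on this axis.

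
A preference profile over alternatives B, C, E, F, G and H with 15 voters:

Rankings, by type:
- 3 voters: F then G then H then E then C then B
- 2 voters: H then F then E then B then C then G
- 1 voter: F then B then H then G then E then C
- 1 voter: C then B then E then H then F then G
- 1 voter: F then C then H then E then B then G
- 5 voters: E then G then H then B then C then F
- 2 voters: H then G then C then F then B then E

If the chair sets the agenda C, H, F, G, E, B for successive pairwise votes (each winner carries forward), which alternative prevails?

E

Round 1: C vs H — 2–13, H advances.
Round 2: H vs F — 10–5, H advances.
Round 3: H vs G — 7–8, G advances.
Round 4: G vs E — 6–9, E advances.
Round 5: E vs B — 11–4, E advances.
The agenda winner is E.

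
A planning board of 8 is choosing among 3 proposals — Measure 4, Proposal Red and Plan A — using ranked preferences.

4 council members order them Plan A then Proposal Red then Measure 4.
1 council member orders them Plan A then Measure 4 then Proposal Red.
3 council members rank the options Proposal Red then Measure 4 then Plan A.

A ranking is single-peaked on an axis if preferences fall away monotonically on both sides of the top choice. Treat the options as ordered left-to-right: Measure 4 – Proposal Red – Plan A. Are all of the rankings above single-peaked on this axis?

Axis positions: Measure 4=1, Proposal Red=2, Plan A=3.
Ballot type 1 (peak Plan A at position 3): ranking walks positions 3-2-1, expanding outward from the peak — single-peaked.
Ballot type 2: ranking walks positions 3-1-2; Measure 4 is ranked above Proposal Red even though Proposal Red lies between Measure 4 and the peak Plan A on the axis — preferences dip and rise again. Not single-peaked.
Ballot type 3 (peak Proposal Red at position 2): ranking walks positions 2-1-3, expanding outward from the peak — single-peaked.
Ballot type 2 violates single-peakedness, so the profile is not single-peaked on this axis.

no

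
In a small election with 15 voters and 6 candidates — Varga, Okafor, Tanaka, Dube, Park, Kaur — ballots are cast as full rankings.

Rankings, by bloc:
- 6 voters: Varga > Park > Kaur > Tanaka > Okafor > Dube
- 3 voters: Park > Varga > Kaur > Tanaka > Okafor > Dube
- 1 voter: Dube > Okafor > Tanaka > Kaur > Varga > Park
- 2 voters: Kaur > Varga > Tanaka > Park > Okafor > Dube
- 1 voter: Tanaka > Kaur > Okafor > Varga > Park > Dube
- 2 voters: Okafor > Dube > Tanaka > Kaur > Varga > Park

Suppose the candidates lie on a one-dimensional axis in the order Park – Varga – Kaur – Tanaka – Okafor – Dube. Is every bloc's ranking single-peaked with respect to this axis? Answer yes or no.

Axis positions: Park=1, Varga=2, Kaur=3, Tanaka=4, Okafor=5, Dube=6.
Bloc 1 (peak Varga at position 2): ranking walks positions 2-1-3-4-5-6, expanding outward from the peak — single-peaked.
Bloc 2 (peak Park at position 1): ranking walks positions 1-2-3-4-5-6, expanding outward from the peak — single-peaked.
Bloc 3 (peak Dube at position 6): ranking walks positions 6-5-4-3-2-1, expanding outward from the peak — single-peaked.
Bloc 4 (peak Kaur at position 3): ranking walks positions 3-2-4-1-5-6, expanding outward from the peak — single-peaked.
Bloc 5 (peak Tanaka at position 4): ranking walks positions 4-3-5-2-1-6, expanding outward from the peak — single-peaked.
Bloc 6 (peak Okafor at position 5): ranking walks positions 5-6-4-3-2-1, expanding outward from the peak — single-peaked.
Every ranking is single-peaked on this axis.

yes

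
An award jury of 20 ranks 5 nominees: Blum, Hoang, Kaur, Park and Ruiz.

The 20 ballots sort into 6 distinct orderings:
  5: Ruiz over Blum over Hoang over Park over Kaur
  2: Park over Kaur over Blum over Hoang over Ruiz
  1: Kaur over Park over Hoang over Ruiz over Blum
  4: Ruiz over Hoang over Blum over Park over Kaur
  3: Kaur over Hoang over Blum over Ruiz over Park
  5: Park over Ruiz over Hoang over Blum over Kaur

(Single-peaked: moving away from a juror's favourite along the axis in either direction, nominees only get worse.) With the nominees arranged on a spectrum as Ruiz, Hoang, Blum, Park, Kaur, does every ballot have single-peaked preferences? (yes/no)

Axis positions: Ruiz=1, Hoang=2, Blum=3, Park=4, Kaur=5.
Faction 1: ranking walks positions 1-3-2-4-5; Blum is ranked above Hoang even though Hoang lies between Blum and the peak Ruiz on the axis — preferences dip and rise again. Not single-peaked.
Faction 2 (peak Park at position 4): ranking walks positions 4-5-3-2-1, expanding outward from the peak — single-peaked.
Faction 3: ranking walks positions 5-4-2-1-3; Hoang is ranked above Blum even though Blum lies between Hoang and the peak Kaur on the axis — preferences dip and rise again. Not single-peaked.
Faction 4 (peak Ruiz at position 1): ranking walks positions 1-2-3-4-5, expanding outward from the peak — single-peaked.
Faction 5: ranking walks positions 5-2-3-1-4; Hoang is ranked above Park even though Park lies between Hoang and the peak Kaur on the axis — preferences dip and rise again. Not single-peaked.
Faction 6: ranking walks positions 4-1-2-3-5; Ruiz is ranked above Blum even though Blum lies between Ruiz and the peak Park on the axis — preferences dip and rise again. Not single-peaked.
Faction 1 violates single-peakedness, so the profile is not single-peaked on this axis.

no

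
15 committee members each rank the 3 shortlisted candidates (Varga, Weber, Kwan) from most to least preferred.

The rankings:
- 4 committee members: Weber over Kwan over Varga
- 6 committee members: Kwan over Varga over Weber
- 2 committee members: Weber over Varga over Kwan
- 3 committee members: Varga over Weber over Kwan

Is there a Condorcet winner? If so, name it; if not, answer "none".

none

Head-to-head results (15 committee members):
Varga vs Weber: Varga, 9–6.
Varga vs Kwan: Kwan wins 10–5.
Weber–Kwan: Weber 9–6.
Each candidate drops at least one matchup (Varga loses to Kwan; Weber loses to Varga; Kwan loses to Weber); the cycle Varga → Weber → Kwan → Varga rules out a Condorcet winner.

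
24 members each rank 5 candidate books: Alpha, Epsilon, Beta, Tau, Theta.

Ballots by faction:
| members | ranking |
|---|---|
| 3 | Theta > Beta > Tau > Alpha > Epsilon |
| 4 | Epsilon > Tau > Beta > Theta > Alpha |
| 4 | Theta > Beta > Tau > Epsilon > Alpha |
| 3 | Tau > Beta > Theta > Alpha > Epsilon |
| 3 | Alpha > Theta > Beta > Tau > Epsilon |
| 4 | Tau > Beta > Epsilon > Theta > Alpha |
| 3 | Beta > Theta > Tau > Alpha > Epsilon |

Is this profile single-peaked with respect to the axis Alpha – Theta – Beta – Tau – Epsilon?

yes

Axis positions: Alpha=1, Theta=2, Beta=3, Tau=4, Epsilon=5.
Faction 1 (peak Theta at position 2): ranking walks positions 2-3-4-1-5, expanding outward from the peak — single-peaked.
Faction 2 (peak Epsilon at position 5): ranking walks positions 5-4-3-2-1, expanding outward from the peak — single-peaked.
Faction 3 (peak Theta at position 2): ranking walks positions 2-3-4-5-1, expanding outward from the peak — single-peaked.
Faction 4 (peak Tau at position 4): ranking walks positions 4-3-2-1-5, expanding outward from the peak — single-peaked.
Faction 5 (peak Alpha at position 1): ranking walks positions 1-2-3-4-5, expanding outward from the peak — single-peaked.
Faction 6 (peak Tau at position 4): ranking walks positions 4-3-5-2-1, expanding outward from the peak — single-peaked.
Faction 7 (peak Beta at position 3): ranking walks positions 3-2-4-1-5, expanding outward from the peak — single-peaked.
Every ranking is single-peaked on this axis.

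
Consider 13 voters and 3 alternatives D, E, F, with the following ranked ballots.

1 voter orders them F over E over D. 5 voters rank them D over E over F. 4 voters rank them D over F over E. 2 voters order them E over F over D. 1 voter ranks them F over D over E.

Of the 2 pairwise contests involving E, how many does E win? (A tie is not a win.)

E against each rival (13 voters):
E vs D: 3 to 10, D.
E vs F: 5+2 = 7 for E, 6 for F — E by 7–6.
E beats F; loses to D — 1 pairwise win.

1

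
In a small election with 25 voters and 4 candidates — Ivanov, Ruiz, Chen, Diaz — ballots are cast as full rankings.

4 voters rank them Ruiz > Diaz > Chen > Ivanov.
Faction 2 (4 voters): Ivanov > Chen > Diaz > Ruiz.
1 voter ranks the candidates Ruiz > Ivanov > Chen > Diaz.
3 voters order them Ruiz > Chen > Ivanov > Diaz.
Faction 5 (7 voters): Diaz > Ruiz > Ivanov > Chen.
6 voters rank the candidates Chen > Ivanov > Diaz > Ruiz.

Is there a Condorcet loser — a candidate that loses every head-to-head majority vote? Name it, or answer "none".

Head-to-head results (25 voters):
Ivanov vs Ruiz: 10 to 15, Ruiz.
Ivanov vs Chen: Ivanov preferred on 4+1+7 = 12 ballots; Chen wins 13–12.
Ivanov vs Diaz: Ivanov, 14–11.
Ruiz vs Chen: Ruiz is ranked higher on 4+1+3+7 = 15 ballots, Chen on 10. Ruiz wins 15–10.
Ruiz vs Diaz: Ruiz is ranked higher on 4+1+3 = 8 ballots, Diaz on 17. Diaz wins 17–8.
Chen vs Diaz: Chen preferred on 4+1+3+6 = 14 ballots; Chen wins 14–11.
Every candidate wins at least one matchup (Ivanov beats Diaz; Ruiz beats Ivanov; Chen beats Ivanov; Diaz beats Ruiz), so there is no Condorcet loser.

none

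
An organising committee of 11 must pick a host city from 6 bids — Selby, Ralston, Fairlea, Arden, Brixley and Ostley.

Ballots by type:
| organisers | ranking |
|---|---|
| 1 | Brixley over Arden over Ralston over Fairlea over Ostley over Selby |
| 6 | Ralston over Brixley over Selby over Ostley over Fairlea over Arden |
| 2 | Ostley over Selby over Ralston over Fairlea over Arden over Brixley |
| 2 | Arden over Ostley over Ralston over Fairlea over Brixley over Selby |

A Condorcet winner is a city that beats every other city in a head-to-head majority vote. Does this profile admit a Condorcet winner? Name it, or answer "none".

Ralston

Head-to-head results (11 organisers):
Selby vs Ralston: Selby is ranked higher on 2 ballots, Ralston on 9. Ralston wins 9–2.
Selby vs Fairlea: 6+2 = 8 for Selby, 3 for Fairlea — Selby by 8–3.
Selby vs Arden: Selby is ranked higher on 6+2 = 8 ballots, Arden on 3. Selby wins 8–3.
Selby vs Brixley: 2 to 9, Brixley.
Selby vs Ostley: Selby preferred on 6 ballots; Selby wins 6–5.
Ralston vs Fairlea: Ralston preferred on 1+6+2+2 = 11 ballots; Ralston wins 11–0.
Ralston vs Arden: Ralston is ranked higher on 6+2 = 8 ballots, Arden on 3. Ralston wins 8–3.
Ralston vs Brixley: Ralston is ranked higher on 6+2+2 = 10 ballots, Brixley on 1. Ralston wins 10–1.
Ralston vs Ostley: Ralston preferred on 1+6 = 7 ballots; Ralston wins 7–4.
Fairlea vs Arden: 8 to 3, Fairlea.
Fairlea vs Brixley: 2+2 = 4 for Fairlea, 7 for Brixley — Brixley by 7–4.
Fairlea vs Ostley: Fairlea preferred on 1 ballot; Ostley wins 10–1.
Arden vs Brixley: 4 to 7, Brixley.
Arden vs Ostley: 1+2 = 3 for Arden, 8 for Ostley — Ostley by 8–3.
Brixley vs Ostley: Brixley preferred on 1+6 = 7 ballots; Brixley wins 7–4.
Only Ralston has no losses; Ralston is the Condorcet winner.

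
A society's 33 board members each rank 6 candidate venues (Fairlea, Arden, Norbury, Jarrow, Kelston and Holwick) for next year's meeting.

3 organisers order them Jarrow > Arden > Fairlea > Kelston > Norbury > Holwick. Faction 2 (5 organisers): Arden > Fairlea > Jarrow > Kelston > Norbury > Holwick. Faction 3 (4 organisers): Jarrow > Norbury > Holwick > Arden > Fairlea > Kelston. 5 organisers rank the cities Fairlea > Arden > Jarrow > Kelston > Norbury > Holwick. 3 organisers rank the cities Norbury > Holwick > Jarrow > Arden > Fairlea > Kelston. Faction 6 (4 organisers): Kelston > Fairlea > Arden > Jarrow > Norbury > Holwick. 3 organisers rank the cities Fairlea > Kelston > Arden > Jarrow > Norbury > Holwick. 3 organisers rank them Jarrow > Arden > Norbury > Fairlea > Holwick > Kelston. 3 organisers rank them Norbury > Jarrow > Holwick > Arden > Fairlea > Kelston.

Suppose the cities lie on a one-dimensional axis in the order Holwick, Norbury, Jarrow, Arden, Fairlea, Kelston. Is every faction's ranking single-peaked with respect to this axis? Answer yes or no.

yes

Axis positions: Holwick=1, Norbury=2, Jarrow=3, Arden=4, Fairlea=5, Kelston=6.
Faction 1 (peak Jarrow at position 3): ranking walks positions 3-4-5-6-2-1, expanding outward from the peak — single-peaked.
Faction 2 (peak Arden at position 4): ranking walks positions 4-5-3-6-2-1, expanding outward from the peak — single-peaked.
Faction 3 (peak Jarrow at position 3): ranking walks positions 3-2-1-4-5-6, expanding outward from the peak — single-peaked.
Faction 4 (peak Fairlea at position 5): ranking walks positions 5-4-3-6-2-1, expanding outward from the peak — single-peaked.
Faction 5 (peak Norbury at position 2): ranking walks positions 2-1-3-4-5-6, expanding outward from the peak — single-peaked.
Faction 6 (peak Kelston at position 6): ranking walks positions 6-5-4-3-2-1, expanding outward from the peak — single-peaked.
Faction 7 (peak Fairlea at position 5): ranking walks positions 5-6-4-3-2-1, expanding outward from the peak — single-peaked.
Faction 8 (peak Jarrow at position 3): ranking walks positions 3-4-2-5-1-6, expanding outward from the peak — single-peaked.
Faction 9 (peak Norbury at position 2): ranking walks positions 2-3-1-4-5-6, expanding outward from the peak — single-peaked.
Every ranking is single-peaked on this axis.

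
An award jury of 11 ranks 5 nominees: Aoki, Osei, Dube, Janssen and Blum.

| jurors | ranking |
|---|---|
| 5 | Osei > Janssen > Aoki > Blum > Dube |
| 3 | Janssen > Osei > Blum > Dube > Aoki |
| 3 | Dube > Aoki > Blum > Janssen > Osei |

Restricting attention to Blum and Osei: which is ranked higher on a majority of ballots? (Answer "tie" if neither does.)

Ballots ranking Blum above Osei: 3.
Ballots ranking Osei above Blum: 11 − 3 = 8.
Osei wins the head-to-head 8–3.

Osei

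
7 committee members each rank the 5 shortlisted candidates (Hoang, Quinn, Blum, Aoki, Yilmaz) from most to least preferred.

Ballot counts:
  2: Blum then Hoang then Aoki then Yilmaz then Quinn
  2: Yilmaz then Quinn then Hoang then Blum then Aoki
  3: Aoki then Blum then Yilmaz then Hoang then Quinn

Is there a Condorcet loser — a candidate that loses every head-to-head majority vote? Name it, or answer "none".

Quinn

Head-to-head results (7 committee members):
Hoang vs Quinn: Hoang, 5–2.
Hoang vs Blum: Blum, 5–2.
Hoang vs Aoki: 2+2 = 4 for Hoang, 3 for Aoki — Hoang by 4–3.
Hoang vs Yilmaz: Yilmaz, 5–2.
Quinn vs Blum: Quinn preferred on 2 ballots; Blum wins 5–2.
Quinn vs Aoki: Quinn preferred on 2 ballots; Aoki wins 5–2.
Quinn vs Yilmaz: Quinn is ranked higher on 0 ballots, Yilmaz on 7. Yilmaz wins 7–0.
Blum vs Aoki: Blum is ranked higher on 2+2 = 4 ballots, Aoki on 3. Blum wins 4–3.
Blum–Yilmaz: Blum 5–2.
Aoki vs Yilmaz: Aoki, 5–2.
Quinn is beaten in every head-to-head and is the Condorcet loser.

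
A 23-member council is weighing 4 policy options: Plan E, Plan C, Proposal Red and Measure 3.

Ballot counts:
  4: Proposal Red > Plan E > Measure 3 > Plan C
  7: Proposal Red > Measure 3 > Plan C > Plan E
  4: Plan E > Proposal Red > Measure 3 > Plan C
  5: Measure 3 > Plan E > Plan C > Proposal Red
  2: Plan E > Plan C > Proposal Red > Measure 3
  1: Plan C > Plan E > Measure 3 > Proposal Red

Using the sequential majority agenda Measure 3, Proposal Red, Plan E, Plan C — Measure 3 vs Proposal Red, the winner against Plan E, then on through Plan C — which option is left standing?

Round 1: Measure 3 vs Proposal Red — 6–17, Proposal Red advances.
Round 2: Proposal Red vs Plan E — 11–12, Plan E advances.
Round 3: Plan E vs Plan C — 15–8, Plan E advances.
Plan E survives the agenda.

Plan E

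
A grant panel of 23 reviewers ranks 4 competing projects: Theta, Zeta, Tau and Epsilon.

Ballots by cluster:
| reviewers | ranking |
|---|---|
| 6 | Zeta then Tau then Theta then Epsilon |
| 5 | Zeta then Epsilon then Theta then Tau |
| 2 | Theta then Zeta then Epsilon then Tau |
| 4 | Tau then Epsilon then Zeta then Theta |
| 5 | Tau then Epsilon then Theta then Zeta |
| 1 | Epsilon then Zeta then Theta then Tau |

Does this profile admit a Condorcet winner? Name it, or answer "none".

Zeta

Pairwise majorities:
Theta vs Zeta: Theta preferred on 2+5 = 7 ballots; Zeta wins 16–7.
Theta vs Tau: Theta preferred on 5+2+1 = 8 ballots; Tau wins 15–8.
Theta vs Epsilon: Epsilon wins 15–8.
Zeta vs Tau: 14 to 9, Zeta.
Zeta vs Epsilon: Zeta, 13–10.
Tau vs Epsilon: Tau wins 15–8.
Zeta defeats every rival head-to-head and is the Condorcet winner.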